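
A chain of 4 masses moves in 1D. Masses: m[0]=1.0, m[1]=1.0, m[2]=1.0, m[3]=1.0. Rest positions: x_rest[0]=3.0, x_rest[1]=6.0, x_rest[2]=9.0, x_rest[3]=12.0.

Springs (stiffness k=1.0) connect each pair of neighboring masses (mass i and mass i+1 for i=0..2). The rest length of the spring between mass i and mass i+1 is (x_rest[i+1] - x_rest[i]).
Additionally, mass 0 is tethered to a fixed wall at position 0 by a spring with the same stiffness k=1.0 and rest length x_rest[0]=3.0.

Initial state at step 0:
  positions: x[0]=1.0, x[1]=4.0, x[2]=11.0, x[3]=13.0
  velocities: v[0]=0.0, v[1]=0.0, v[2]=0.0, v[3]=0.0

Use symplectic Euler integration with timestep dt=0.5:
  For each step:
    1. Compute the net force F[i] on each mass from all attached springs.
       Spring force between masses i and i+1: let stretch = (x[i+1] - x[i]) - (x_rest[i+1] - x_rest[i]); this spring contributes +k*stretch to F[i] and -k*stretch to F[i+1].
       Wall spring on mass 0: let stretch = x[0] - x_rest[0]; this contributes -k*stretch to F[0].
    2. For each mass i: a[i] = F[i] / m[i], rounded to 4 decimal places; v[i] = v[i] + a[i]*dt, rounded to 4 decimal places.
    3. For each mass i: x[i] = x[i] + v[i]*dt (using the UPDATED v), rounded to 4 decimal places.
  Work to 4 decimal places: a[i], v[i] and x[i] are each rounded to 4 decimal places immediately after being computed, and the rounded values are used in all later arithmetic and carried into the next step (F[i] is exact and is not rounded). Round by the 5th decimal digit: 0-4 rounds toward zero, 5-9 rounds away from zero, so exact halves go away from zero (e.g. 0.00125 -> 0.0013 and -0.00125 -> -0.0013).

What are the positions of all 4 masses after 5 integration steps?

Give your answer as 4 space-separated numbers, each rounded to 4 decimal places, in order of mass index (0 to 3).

Answer: 5.5178 6.9484 9.3516 10.6367

Derivation:
Step 0: x=[1.0000 4.0000 11.0000 13.0000] v=[0.0000 0.0000 0.0000 0.0000]
Step 1: x=[1.5000 5.0000 9.7500 13.2500] v=[1.0000 2.0000 -2.5000 0.5000]
Step 2: x=[2.5000 6.3125 8.1875 13.3750] v=[2.0000 2.6250 -3.1250 0.2500]
Step 3: x=[3.8282 7.1407 7.4531 12.9531] v=[2.6563 1.6563 -1.4688 -0.8438]
Step 4: x=[5.0275 7.2189 8.0156 11.9062] v=[2.3985 0.1563 1.1250 -2.0938]
Step 5: x=[5.5178 6.9484 9.3516 10.6367] v=[0.9805 -0.5411 2.6720 -2.5391]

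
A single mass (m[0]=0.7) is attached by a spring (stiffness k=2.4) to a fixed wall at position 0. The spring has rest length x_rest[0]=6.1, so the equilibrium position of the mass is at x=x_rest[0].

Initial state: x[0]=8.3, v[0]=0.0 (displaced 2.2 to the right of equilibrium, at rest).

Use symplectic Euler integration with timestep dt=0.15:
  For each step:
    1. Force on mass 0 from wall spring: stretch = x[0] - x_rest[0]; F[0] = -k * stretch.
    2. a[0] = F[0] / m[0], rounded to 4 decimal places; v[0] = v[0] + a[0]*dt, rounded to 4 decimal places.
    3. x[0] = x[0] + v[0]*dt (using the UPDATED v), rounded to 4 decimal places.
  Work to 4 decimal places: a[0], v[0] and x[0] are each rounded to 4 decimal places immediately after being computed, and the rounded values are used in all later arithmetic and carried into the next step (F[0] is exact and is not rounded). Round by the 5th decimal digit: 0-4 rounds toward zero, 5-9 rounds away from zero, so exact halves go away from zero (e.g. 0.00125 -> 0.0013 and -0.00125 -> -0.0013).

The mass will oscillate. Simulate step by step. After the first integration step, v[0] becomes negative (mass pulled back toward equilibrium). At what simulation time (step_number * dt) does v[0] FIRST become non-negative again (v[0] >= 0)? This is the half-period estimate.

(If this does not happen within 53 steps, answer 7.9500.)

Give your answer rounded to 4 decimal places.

Step 0: x=[8.3000] v=[0.0000]
Step 1: x=[8.1303] v=[-1.1314]
Step 2: x=[7.8040] v=[-2.1756]
Step 3: x=[7.3462] v=[-3.0519]
Step 4: x=[6.7923] v=[-3.6928]
Step 5: x=[6.1850] v=[-4.0488]
Step 6: x=[5.5711] v=[-4.0925]
Step 7: x=[4.9980] v=[-3.8205]
Step 8: x=[4.5099] v=[-3.2538]
Step 9: x=[4.1445] v=[-2.4360]
Step 10: x=[3.9300] v=[-1.4303]
Step 11: x=[3.8829] v=[-0.3143]
Step 12: x=[4.0068] v=[0.8259]
First v>=0 after going negative at step 12, time=1.8000

Answer: 1.8000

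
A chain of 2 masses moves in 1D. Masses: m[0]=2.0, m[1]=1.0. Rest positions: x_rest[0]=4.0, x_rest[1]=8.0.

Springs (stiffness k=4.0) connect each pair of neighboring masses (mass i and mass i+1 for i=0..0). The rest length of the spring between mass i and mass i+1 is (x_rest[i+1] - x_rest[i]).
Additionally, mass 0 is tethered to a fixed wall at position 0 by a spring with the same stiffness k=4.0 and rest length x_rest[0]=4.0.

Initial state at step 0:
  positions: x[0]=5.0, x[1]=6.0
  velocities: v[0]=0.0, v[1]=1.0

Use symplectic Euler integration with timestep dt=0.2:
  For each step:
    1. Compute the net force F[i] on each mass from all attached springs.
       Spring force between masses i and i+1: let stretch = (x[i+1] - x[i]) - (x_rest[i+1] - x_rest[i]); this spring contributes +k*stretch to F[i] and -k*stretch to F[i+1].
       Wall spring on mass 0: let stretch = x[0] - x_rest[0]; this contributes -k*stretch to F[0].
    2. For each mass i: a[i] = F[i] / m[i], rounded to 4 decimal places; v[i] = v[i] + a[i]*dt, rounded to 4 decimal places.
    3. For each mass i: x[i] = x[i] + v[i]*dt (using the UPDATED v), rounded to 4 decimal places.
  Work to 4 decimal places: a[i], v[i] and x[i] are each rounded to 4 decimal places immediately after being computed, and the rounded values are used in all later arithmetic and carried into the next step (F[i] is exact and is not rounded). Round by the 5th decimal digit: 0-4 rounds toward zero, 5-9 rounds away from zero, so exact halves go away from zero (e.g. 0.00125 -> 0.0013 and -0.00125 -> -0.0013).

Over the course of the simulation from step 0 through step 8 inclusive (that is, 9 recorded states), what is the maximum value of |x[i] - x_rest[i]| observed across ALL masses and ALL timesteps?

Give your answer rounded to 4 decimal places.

Step 0: x=[5.0000 6.0000] v=[0.0000 1.0000]
Step 1: x=[4.6800 6.6800] v=[-1.6000 3.4000]
Step 2: x=[4.1456 7.6800] v=[-2.6720 5.0000]
Step 3: x=[3.5623 8.7545] v=[-2.9165 5.3725]
Step 4: x=[3.1094 9.6382] v=[-2.2645 4.4187]
Step 5: x=[2.9301 10.1173] v=[-0.8967 2.3957]
Step 6: x=[3.0913 10.0865] v=[0.8061 -0.1541]
Step 7: x=[3.5648 9.5764] v=[2.3677 -2.5503]
Step 8: x=[4.2341 8.7445] v=[3.3464 -4.1596]
Max displacement = 2.1173

Answer: 2.1173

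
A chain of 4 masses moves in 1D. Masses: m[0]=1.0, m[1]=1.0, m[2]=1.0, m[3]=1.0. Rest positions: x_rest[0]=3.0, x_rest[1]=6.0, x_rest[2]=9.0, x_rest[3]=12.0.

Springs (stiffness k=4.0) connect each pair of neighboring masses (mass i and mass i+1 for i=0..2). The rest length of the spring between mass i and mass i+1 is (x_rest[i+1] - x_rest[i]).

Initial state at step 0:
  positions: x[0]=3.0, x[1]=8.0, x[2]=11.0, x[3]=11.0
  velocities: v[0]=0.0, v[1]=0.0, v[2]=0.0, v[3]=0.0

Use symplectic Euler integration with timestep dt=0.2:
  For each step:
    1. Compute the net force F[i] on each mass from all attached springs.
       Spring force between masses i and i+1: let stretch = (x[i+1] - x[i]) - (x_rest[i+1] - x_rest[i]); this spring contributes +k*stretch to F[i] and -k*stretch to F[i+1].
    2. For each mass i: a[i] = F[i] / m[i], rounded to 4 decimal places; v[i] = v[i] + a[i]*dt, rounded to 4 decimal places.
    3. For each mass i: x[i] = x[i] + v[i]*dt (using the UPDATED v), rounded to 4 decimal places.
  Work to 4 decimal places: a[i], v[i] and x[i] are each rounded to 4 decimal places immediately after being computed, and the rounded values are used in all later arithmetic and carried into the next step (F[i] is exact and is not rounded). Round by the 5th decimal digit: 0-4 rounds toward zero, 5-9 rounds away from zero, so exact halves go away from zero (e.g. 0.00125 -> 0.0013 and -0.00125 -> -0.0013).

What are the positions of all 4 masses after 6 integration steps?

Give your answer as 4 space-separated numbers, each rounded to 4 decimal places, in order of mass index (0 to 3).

Answer: 4.6731 5.5510 8.7778 13.9981

Derivation:
Step 0: x=[3.0000 8.0000 11.0000 11.0000] v=[0.0000 0.0000 0.0000 0.0000]
Step 1: x=[3.3200 7.6800 10.5200 11.4800] v=[1.6000 -1.6000 -2.4000 2.4000]
Step 2: x=[3.8576 7.1168 9.7392 12.2864] v=[2.6880 -2.8160 -3.9040 4.0320]
Step 3: x=[4.4367 6.4517 8.9464 13.1652] v=[2.8954 -3.3254 -3.9642 4.3942]
Step 4: x=[4.8582 5.8634 8.4294 13.8490] v=[2.1074 -2.9416 -2.5849 3.4192]
Step 5: x=[4.9605 5.5248 8.3690 14.1457] v=[0.5116 -1.6930 -0.3020 1.4835]
Step 6: x=[4.6731 5.5510 8.7778 13.9981] v=[-1.4370 0.1309 2.0440 -0.7379]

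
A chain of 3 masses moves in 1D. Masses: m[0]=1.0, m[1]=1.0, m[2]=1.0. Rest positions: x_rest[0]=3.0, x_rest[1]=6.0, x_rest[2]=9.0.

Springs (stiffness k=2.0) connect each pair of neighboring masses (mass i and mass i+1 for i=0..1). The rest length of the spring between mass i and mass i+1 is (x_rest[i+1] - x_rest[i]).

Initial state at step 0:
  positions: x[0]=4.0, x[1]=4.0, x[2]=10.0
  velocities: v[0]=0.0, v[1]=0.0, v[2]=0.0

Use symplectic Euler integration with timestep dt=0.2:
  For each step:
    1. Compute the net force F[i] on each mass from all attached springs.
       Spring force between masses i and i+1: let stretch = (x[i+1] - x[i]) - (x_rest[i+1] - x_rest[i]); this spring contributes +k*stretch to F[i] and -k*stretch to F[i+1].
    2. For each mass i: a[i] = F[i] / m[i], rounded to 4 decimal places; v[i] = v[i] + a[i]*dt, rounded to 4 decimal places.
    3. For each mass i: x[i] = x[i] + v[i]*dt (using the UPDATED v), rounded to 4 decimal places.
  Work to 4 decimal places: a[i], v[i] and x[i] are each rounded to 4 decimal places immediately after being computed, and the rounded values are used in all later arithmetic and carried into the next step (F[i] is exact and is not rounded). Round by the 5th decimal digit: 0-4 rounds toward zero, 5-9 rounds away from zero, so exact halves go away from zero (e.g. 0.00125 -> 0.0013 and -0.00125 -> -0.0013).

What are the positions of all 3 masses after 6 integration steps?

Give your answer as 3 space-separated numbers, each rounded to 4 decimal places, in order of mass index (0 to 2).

Step 0: x=[4.0000 4.0000 10.0000] v=[0.0000 0.0000 0.0000]
Step 1: x=[3.7600 4.4800 9.7600] v=[-1.2000 2.4000 -1.2000]
Step 2: x=[3.3376 5.3248 9.3376] v=[-2.1120 4.2240 -2.1120]
Step 3: x=[2.8342 6.3316 8.8342] v=[-2.5171 5.0342 -2.5171]
Step 4: x=[2.3706 7.2589 8.3706] v=[-2.3181 4.6363 -2.3181]
Step 5: x=[2.0580 7.8840 8.0580] v=[-1.5628 3.1257 -1.5628]
Step 6: x=[1.9715 8.0570 7.9715] v=[-0.4324 0.8649 -0.4324]

Answer: 1.9715 8.0570 7.9715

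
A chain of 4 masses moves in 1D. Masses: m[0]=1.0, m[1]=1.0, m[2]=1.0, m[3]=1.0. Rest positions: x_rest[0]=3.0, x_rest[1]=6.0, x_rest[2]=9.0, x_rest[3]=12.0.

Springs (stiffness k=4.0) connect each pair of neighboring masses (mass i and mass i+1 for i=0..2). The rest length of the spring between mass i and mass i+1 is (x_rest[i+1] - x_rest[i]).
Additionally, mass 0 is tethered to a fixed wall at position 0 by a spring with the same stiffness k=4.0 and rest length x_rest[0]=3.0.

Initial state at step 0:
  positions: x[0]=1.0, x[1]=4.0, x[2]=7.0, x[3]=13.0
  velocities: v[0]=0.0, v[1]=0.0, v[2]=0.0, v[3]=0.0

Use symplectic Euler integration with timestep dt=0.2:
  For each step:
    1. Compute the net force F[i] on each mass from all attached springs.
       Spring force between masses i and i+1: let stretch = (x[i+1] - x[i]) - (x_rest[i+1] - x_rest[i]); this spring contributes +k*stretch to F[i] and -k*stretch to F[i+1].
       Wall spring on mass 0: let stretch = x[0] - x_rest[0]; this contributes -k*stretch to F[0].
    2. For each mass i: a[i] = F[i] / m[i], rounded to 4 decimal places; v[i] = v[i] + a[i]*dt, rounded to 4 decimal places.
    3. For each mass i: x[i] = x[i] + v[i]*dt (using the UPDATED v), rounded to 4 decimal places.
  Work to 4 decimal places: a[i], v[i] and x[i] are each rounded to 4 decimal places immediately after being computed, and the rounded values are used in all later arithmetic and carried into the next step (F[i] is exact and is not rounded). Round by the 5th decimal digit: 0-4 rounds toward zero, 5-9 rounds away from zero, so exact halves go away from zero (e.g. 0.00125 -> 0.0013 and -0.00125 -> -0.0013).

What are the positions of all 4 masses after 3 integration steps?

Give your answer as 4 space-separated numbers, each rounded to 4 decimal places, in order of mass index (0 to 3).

Answer: 2.4612 4.5458 8.8468 10.8266

Derivation:
Step 0: x=[1.0000 4.0000 7.0000 13.0000] v=[0.0000 0.0000 0.0000 0.0000]
Step 1: x=[1.3200 4.0000 7.4800 12.5200] v=[1.6000 0.0000 2.4000 -2.4000]
Step 2: x=[1.8576 4.1280 8.2096 11.7136] v=[2.6880 0.6400 3.6480 -4.0320]
Step 3: x=[2.4612 4.5458 8.8468 10.8266] v=[3.0182 2.0890 3.1859 -4.4352]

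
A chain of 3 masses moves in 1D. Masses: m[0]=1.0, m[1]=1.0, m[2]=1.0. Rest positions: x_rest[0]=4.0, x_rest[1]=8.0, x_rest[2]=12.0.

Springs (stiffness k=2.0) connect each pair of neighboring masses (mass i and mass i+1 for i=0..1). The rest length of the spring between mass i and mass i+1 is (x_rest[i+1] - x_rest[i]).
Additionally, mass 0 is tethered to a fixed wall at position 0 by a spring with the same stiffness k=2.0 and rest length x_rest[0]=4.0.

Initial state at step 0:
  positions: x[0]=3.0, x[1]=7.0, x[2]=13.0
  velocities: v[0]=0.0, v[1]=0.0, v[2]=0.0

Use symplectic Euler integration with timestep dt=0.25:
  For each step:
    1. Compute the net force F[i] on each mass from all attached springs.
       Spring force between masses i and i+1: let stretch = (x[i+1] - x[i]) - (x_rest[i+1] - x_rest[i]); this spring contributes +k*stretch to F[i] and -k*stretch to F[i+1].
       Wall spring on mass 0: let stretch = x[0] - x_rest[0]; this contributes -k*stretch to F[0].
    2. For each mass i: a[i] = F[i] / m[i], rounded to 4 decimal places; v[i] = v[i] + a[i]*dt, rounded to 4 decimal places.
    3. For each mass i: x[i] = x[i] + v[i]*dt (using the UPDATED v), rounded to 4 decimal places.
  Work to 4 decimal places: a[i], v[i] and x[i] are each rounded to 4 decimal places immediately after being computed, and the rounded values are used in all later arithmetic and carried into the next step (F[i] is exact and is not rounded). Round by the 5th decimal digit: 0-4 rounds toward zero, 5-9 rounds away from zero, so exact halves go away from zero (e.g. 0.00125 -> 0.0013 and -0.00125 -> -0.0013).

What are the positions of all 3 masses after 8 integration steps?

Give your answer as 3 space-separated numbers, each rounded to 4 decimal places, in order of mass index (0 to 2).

Answer: 5.2040 8.1589 11.2800

Derivation:
Step 0: x=[3.0000 7.0000 13.0000] v=[0.0000 0.0000 0.0000]
Step 1: x=[3.1250 7.2500 12.7500] v=[0.5000 1.0000 -1.0000]
Step 2: x=[3.3750 7.6719 12.3125] v=[1.0000 1.6875 -1.7500]
Step 3: x=[3.7403 8.1368 11.7949] v=[1.4610 1.8594 -2.0703]
Step 4: x=[4.1876 8.5094 11.3201] v=[1.7891 1.4902 -1.8994]
Step 5: x=[4.6517 8.6931 10.9939] v=[1.8562 0.7347 -1.3048]
Step 6: x=[5.0395 8.6592 10.8801] v=[1.5511 -0.1356 -0.4552]
Step 7: x=[5.2498 8.4505 10.9887] v=[0.8412 -0.8350 0.4344]
Step 8: x=[5.2040 8.1589 11.2800] v=[-0.1834 -1.1663 1.1653]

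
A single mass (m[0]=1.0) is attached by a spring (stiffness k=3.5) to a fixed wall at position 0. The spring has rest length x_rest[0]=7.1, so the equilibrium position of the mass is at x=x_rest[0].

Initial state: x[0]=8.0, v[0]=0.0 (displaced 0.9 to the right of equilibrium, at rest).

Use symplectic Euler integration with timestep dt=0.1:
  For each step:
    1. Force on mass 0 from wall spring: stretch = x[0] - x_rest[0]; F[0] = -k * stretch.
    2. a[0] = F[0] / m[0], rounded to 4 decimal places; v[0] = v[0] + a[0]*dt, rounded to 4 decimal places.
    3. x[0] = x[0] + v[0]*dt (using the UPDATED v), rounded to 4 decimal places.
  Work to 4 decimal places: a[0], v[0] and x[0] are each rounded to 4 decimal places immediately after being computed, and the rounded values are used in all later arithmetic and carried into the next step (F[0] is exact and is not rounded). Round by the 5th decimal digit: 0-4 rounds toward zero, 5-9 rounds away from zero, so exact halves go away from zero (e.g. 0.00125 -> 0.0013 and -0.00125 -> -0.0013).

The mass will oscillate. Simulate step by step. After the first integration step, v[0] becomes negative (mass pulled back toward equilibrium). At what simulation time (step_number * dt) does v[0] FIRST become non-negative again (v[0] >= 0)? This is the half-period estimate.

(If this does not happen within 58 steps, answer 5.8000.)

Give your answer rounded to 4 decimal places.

Step 0: x=[8.0000] v=[0.0000]
Step 1: x=[7.9685] v=[-0.3150]
Step 2: x=[7.9066] v=[-0.6190]
Step 3: x=[7.8165] v=[-0.9013]
Step 4: x=[7.7013] v=[-1.1521]
Step 5: x=[7.5650] v=[-1.3626]
Step 6: x=[7.4125] v=[-1.5254]
Step 7: x=[7.2490] v=[-1.6348]
Step 8: x=[7.0803] v=[-1.6870]
Step 9: x=[6.9123] v=[-1.6801]
Step 10: x=[6.7509] v=[-1.6144]
Step 11: x=[6.6017] v=[-1.4922]
Step 12: x=[6.4699] v=[-1.3178]
Step 13: x=[6.3602] v=[-1.0973]
Step 14: x=[6.2764] v=[-0.8384]
Step 15: x=[6.2214] v=[-0.5501]
Step 16: x=[6.1971] v=[-0.2426]
Step 17: x=[6.2044] v=[0.0734]
First v>=0 after going negative at step 17, time=1.7000

Answer: 1.7000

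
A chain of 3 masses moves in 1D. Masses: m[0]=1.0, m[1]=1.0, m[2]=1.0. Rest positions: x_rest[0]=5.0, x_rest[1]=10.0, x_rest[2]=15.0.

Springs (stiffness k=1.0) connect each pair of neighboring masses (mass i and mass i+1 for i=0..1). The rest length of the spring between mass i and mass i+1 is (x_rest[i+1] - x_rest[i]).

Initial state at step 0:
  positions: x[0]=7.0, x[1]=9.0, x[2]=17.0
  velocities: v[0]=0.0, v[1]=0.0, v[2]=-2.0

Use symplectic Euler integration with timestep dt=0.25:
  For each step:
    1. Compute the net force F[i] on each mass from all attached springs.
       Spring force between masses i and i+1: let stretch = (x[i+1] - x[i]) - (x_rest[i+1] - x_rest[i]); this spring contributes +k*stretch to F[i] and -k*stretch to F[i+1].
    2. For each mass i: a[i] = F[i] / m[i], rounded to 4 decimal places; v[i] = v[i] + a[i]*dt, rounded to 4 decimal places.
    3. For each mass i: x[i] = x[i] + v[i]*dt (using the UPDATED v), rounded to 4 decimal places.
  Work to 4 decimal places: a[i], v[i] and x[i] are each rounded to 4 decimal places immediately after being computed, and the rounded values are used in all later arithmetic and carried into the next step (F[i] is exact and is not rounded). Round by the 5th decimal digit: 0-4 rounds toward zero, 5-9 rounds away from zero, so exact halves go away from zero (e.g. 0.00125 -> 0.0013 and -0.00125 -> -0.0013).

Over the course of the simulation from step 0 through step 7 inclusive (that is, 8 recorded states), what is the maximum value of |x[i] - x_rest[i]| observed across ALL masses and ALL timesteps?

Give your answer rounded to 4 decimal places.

Step 0: x=[7.0000 9.0000 17.0000] v=[0.0000 0.0000 -2.0000]
Step 1: x=[6.8125 9.3750 16.3125] v=[-0.7500 1.5000 -2.7500]
Step 2: x=[6.4727 10.0235 15.5039] v=[-1.3594 2.5938 -3.2344]
Step 3: x=[6.0423 10.7926 14.6653] v=[-1.7217 3.0762 -3.3545]
Step 4: x=[5.5963 11.5068 13.8971] v=[-1.7841 2.8568 -3.0727]
Step 5: x=[5.2072 12.0010 13.2920] v=[-1.5565 1.9768 -2.4203]
Step 6: x=[4.9302 12.1513 12.9187] v=[-1.1081 0.6011 -1.4931]
Step 7: x=[4.7920 11.8982 12.8100] v=[-0.5528 -1.0123 -0.4350]
Max displacement = 2.1900

Answer: 2.1900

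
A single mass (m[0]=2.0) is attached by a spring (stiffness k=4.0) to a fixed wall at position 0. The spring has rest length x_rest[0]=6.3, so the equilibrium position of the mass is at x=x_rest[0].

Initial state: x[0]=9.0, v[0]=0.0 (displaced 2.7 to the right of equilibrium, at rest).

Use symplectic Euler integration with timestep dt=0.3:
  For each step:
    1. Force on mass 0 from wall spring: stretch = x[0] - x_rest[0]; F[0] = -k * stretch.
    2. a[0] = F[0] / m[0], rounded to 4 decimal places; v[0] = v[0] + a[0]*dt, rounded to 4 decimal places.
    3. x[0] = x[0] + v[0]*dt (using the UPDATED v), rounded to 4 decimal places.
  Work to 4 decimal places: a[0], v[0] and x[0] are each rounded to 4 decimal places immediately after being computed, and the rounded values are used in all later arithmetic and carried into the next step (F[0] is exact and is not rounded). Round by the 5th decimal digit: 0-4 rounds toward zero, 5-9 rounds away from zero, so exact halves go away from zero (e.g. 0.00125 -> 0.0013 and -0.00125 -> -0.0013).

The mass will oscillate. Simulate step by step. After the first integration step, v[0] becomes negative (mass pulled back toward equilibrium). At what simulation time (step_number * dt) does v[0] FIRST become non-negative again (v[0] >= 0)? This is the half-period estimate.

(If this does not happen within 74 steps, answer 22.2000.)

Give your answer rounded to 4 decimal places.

Step 0: x=[9.0000] v=[0.0000]
Step 1: x=[8.5140] v=[-1.6200]
Step 2: x=[7.6295] v=[-2.9484]
Step 3: x=[6.5057] v=[-3.7461]
Step 4: x=[5.3449] v=[-3.8695]
Step 5: x=[4.3560] v=[-3.2964]
Step 6: x=[3.7170] v=[-2.1300]
Step 7: x=[3.5429] v=[-0.5802]
Step 8: x=[3.8651] v=[1.0741]
First v>=0 after going negative at step 8, time=2.4000

Answer: 2.4000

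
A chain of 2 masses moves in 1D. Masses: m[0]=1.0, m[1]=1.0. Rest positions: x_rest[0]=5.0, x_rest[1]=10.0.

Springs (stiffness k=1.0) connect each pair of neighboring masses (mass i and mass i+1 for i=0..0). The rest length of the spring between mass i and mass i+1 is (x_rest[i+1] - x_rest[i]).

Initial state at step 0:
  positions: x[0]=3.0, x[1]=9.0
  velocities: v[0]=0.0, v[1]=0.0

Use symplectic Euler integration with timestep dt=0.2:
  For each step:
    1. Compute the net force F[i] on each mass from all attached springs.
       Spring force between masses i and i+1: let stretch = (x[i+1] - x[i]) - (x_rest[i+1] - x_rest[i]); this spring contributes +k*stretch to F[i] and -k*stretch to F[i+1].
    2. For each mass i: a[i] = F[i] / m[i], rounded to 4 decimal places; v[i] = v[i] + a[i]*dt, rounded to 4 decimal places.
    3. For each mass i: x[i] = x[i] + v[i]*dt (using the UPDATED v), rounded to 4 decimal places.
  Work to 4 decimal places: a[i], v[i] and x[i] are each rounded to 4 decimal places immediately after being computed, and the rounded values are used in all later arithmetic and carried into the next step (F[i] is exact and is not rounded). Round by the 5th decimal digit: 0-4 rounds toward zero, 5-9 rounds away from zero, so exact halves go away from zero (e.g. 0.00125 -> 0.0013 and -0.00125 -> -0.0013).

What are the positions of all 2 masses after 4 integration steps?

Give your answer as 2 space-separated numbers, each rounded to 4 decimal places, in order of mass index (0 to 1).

Step 0: x=[3.0000 9.0000] v=[0.0000 0.0000]
Step 1: x=[3.0400 8.9600] v=[0.2000 -0.2000]
Step 2: x=[3.1168 8.8832] v=[0.3840 -0.3840]
Step 3: x=[3.2243 8.7757] v=[0.5373 -0.5373]
Step 4: x=[3.3538 8.6462] v=[0.6476 -0.6476]

Answer: 3.3538 8.6462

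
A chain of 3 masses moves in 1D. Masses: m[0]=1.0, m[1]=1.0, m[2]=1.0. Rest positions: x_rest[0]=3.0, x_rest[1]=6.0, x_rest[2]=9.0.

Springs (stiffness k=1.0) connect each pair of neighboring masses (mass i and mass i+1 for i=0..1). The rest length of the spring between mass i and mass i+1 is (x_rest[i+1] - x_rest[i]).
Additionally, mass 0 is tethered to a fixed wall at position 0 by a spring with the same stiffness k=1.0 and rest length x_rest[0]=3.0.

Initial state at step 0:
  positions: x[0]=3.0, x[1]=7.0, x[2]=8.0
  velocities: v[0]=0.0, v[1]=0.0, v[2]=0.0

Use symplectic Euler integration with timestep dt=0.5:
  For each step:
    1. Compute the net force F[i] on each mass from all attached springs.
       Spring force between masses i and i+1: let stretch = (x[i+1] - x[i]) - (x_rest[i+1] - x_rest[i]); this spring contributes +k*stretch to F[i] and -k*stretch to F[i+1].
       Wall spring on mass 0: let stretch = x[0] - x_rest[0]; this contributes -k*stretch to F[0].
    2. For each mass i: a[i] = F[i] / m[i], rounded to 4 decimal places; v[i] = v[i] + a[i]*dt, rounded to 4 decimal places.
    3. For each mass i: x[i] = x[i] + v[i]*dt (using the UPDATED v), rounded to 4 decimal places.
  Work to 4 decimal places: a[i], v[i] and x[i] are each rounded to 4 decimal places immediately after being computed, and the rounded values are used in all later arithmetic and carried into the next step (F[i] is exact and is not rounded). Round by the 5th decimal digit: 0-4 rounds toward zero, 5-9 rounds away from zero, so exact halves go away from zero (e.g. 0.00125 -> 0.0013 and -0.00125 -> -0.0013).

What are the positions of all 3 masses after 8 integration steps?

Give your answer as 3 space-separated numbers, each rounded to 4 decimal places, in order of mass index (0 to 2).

Step 0: x=[3.0000 7.0000 8.0000] v=[0.0000 0.0000 0.0000]
Step 1: x=[3.2500 6.2500 8.5000] v=[0.5000 -1.5000 1.0000]
Step 2: x=[3.4375 5.3125 9.1875] v=[0.3750 -1.8750 1.3750]
Step 3: x=[3.2344 4.8750 9.6563] v=[-0.4063 -0.8750 0.9375]
Step 4: x=[2.6328 5.2227 9.6798] v=[-1.2032 0.6954 0.0469]
Step 5: x=[2.0205 6.0372 9.3390] v=[-1.2247 1.6290 -0.6817]
Step 6: x=[1.9072 6.6730 8.9227] v=[-0.2266 1.2716 -0.8326]
Step 7: x=[2.5086 6.6798 8.6940] v=[1.2027 0.0136 -0.4575]
Step 8: x=[3.5256 6.1474 8.7117] v=[2.0340 -1.0649 0.0354]

Answer: 3.5256 6.1474 8.7117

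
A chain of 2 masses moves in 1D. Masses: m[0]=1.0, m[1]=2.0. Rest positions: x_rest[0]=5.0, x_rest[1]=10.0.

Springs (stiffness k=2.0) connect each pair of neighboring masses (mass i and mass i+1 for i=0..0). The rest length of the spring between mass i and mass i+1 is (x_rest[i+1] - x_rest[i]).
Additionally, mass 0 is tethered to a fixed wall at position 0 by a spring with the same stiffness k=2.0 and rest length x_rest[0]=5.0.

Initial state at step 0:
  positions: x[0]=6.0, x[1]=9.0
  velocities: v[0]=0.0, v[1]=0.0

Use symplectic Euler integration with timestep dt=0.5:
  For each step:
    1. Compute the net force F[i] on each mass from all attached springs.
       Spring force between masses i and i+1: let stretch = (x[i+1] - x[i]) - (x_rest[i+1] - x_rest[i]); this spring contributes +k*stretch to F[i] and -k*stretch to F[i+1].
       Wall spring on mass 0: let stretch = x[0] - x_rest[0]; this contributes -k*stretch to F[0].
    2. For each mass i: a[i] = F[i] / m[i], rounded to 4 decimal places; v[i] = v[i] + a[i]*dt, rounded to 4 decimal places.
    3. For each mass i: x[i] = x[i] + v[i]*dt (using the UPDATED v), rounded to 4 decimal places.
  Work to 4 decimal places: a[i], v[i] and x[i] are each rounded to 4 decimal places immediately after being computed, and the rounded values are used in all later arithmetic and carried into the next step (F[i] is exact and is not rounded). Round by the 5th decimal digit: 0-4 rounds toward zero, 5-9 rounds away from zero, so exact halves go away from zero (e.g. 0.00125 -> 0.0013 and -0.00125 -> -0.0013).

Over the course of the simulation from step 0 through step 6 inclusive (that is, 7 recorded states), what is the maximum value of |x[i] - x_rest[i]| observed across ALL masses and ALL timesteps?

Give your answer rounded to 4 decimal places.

Answer: 1.7500

Derivation:
Step 0: x=[6.0000 9.0000] v=[0.0000 0.0000]
Step 1: x=[4.5000 9.5000] v=[-3.0000 1.0000]
Step 2: x=[3.2500 10.0000] v=[-2.5000 1.0000]
Step 3: x=[3.7500 10.0625] v=[1.0000 0.1250]
Step 4: x=[5.5313 9.7969] v=[3.5625 -0.5313]
Step 5: x=[6.6797 9.7149] v=[2.2968 -0.1641]
Step 6: x=[6.0059 10.1241] v=[-1.3477 0.8183]
Max displacement = 1.7500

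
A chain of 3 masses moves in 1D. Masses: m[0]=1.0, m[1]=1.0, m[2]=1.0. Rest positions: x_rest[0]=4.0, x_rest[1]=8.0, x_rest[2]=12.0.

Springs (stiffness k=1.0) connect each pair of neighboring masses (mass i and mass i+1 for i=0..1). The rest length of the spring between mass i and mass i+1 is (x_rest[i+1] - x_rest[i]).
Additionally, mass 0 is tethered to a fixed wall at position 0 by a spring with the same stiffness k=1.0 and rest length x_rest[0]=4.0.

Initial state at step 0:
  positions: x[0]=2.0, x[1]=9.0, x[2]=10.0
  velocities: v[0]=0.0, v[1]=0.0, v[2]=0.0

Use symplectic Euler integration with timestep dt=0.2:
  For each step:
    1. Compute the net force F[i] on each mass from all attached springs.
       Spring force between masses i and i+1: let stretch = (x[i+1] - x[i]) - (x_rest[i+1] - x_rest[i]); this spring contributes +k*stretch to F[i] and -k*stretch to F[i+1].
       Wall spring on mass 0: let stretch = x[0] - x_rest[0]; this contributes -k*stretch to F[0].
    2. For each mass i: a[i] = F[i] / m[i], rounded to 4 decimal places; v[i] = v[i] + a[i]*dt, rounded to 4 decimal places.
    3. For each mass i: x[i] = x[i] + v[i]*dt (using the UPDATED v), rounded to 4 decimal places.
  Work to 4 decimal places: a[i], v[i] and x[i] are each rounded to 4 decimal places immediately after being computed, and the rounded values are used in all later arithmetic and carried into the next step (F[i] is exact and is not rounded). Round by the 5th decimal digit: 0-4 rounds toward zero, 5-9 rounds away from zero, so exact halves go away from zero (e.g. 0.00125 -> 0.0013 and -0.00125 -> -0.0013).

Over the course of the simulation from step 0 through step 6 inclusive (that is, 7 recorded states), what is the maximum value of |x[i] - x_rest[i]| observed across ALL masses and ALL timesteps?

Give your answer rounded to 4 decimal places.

Answer: 2.1259

Derivation:
Step 0: x=[2.0000 9.0000 10.0000] v=[0.0000 0.0000 0.0000]
Step 1: x=[2.2000 8.7600 10.1200] v=[1.0000 -1.2000 0.6000]
Step 2: x=[2.5744 8.3120 10.3456] v=[1.8720 -2.2400 1.1280]
Step 3: x=[3.0753 7.7158 10.6499] v=[2.5046 -2.9808 1.5213]
Step 4: x=[3.6388 7.0514 10.9968] v=[2.8176 -3.3221 1.7345]
Step 5: x=[4.1933 6.4083 11.3459] v=[2.7724 -3.2155 1.7454]
Step 6: x=[4.6686 5.8741 11.6575] v=[2.3767 -2.6710 1.5579]
Max displacement = 2.1259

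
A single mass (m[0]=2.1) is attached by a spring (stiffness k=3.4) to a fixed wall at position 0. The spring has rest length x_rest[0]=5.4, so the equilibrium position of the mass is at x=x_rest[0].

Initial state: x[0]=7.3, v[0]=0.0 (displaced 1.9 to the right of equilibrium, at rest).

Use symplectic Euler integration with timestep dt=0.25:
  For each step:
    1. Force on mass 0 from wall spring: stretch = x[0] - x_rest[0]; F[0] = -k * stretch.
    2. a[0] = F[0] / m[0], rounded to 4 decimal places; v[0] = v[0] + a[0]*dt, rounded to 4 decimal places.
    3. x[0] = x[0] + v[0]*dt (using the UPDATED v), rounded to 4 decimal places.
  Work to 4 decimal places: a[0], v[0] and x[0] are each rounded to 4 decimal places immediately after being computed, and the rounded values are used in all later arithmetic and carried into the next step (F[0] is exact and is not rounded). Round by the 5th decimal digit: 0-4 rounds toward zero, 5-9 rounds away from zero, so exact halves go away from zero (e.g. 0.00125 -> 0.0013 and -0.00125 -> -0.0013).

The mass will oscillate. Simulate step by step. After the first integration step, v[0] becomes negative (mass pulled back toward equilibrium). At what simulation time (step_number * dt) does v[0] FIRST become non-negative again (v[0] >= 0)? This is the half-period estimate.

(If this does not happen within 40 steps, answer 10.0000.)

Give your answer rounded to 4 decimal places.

Answer: 2.5000

Derivation:
Step 0: x=[7.3000] v=[0.0000]
Step 1: x=[7.1077] v=[-0.7691]
Step 2: x=[6.7426] v=[-1.4603]
Step 3: x=[6.2417] v=[-2.0037]
Step 4: x=[5.6556] v=[-2.3444]
Step 5: x=[5.0436] v=[-2.4479]
Step 6: x=[4.4677] v=[-2.3037]
Step 7: x=[3.9861] v=[-1.9264]
Step 8: x=[3.6476] v=[-1.3541]
Step 9: x=[3.4864] v=[-0.6448]
Step 10: x=[3.5189] v=[0.1298]
First v>=0 after going negative at step 10, time=2.5000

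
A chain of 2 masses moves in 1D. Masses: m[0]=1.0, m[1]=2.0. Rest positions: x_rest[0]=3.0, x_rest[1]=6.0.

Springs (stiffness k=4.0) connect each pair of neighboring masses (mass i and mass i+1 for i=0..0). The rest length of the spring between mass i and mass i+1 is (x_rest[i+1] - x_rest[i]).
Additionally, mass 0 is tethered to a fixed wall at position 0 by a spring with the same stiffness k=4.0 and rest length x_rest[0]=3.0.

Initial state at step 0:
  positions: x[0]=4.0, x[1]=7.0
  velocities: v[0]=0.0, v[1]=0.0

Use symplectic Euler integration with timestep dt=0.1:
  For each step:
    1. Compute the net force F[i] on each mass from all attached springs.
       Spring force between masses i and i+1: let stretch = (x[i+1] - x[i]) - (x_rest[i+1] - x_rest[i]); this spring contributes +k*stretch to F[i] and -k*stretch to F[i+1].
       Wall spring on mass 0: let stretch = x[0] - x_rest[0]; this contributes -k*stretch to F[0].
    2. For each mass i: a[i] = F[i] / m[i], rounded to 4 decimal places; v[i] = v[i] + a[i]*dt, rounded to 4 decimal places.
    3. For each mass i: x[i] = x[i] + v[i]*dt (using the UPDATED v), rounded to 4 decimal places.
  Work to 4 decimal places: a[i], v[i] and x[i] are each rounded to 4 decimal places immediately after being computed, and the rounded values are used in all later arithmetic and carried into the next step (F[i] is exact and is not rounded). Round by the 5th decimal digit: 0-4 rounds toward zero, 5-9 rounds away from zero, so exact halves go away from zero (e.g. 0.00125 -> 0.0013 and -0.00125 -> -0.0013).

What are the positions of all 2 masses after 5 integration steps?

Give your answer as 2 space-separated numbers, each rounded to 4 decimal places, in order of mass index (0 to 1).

Step 0: x=[4.0000 7.0000] v=[0.0000 0.0000]
Step 1: x=[3.9600 7.0000] v=[-0.4000 0.0000]
Step 2: x=[3.8832 6.9992] v=[-0.7680 -0.0080]
Step 3: x=[3.7757 6.9961] v=[-1.0749 -0.0312]
Step 4: x=[3.6460 6.9886] v=[-1.2970 -0.0753]
Step 5: x=[3.5042 6.9742] v=[-1.4184 -0.1438]

Answer: 3.5042 6.9742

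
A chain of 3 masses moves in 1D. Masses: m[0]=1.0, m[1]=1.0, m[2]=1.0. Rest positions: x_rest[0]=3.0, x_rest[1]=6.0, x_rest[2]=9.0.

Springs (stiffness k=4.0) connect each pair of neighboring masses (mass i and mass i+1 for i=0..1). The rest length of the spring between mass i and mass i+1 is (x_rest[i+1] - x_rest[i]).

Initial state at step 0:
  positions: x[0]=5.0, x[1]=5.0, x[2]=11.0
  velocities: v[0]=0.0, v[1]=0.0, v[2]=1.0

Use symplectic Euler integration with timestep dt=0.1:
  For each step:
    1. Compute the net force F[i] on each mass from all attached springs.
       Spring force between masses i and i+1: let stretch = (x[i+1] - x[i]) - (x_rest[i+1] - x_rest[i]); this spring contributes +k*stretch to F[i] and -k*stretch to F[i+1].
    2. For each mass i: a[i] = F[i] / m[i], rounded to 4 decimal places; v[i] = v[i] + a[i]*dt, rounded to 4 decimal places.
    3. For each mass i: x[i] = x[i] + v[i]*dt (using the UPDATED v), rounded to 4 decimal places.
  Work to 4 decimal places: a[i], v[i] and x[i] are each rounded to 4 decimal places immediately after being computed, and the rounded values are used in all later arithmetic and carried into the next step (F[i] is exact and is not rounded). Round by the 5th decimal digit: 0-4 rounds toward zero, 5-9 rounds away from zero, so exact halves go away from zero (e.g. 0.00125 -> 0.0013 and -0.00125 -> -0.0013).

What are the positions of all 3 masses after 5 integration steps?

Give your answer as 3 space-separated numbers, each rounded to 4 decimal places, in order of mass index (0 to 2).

Answer: 3.6606 7.7555 10.0839

Derivation:
Step 0: x=[5.0000 5.0000 11.0000] v=[0.0000 0.0000 1.0000]
Step 1: x=[4.8800 5.2400 10.9800] v=[-1.2000 2.4000 -0.2000]
Step 2: x=[4.6544 5.6952 10.8504] v=[-2.2560 4.5520 -1.2960]
Step 3: x=[4.3504 6.3150 10.6346] v=[-3.0397 6.1978 -2.1581]
Step 4: x=[4.0050 7.0290 10.3660] v=[-3.4539 7.1398 -2.6859]
Step 5: x=[3.6606 7.7555 10.0839] v=[-3.4443 7.2650 -2.8207]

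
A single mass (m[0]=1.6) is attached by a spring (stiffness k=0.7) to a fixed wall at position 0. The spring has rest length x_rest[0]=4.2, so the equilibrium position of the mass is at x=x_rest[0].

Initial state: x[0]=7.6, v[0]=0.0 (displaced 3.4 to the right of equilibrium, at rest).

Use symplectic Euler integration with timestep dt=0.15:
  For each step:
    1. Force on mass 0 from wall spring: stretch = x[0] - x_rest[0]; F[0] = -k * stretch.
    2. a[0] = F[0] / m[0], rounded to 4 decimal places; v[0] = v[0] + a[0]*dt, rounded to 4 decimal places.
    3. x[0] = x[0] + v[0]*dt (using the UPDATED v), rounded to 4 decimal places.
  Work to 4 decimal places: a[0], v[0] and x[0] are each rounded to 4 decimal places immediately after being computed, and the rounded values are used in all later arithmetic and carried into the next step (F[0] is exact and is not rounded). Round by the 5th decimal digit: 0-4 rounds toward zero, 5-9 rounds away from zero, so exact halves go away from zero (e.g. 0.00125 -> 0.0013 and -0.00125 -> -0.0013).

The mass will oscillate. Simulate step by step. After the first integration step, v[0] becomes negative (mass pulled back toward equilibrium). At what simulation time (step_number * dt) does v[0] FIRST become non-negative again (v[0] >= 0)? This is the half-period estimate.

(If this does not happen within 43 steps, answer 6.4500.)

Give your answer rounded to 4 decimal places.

Answer: 4.8000

Derivation:
Step 0: x=[7.6000] v=[0.0000]
Step 1: x=[7.5665] v=[-0.2231]
Step 2: x=[7.4999] v=[-0.4440]
Step 3: x=[7.4008] v=[-0.6606]
Step 4: x=[7.2702] v=[-0.8707]
Step 5: x=[7.1094] v=[-1.0722]
Step 6: x=[6.9199] v=[-1.2631]
Step 7: x=[6.7037] v=[-1.4416]
Step 8: x=[6.4628] v=[-1.6059]
Step 9: x=[6.1996] v=[-1.7544]
Step 10: x=[5.9168] v=[-1.8856]
Step 11: x=[5.6171] v=[-1.9983]
Step 12: x=[5.3034] v=[-2.0913]
Step 13: x=[4.9788] v=[-2.1637]
Step 14: x=[4.6466] v=[-2.2148]
Step 15: x=[4.3100] v=[-2.2441]
Step 16: x=[3.9723] v=[-2.2513]
Step 17: x=[3.6368] v=[-2.2364]
Step 18: x=[3.3069] v=[-2.1994]
Step 19: x=[2.9858] v=[-2.1408]
Step 20: x=[2.6766] v=[-2.0611]
Step 21: x=[2.3824] v=[-1.9611]
Step 22: x=[2.1061] v=[-1.8418]
Step 23: x=[1.8504] v=[-1.7044]
Step 24: x=[1.6179] v=[-1.5502]
Step 25: x=[1.4108] v=[-1.3807]
Step 26: x=[1.2311] v=[-1.1977]
Step 27: x=[1.0807] v=[-1.0029]
Step 28: x=[0.9610] v=[-0.7982]
Step 29: x=[0.8732] v=[-0.5856]
Step 30: x=[0.8181] v=[-0.3673]
Step 31: x=[0.7963] v=[-0.1454]
Step 32: x=[0.8080] v=[0.0780]
First v>=0 after going negative at step 32, time=4.8000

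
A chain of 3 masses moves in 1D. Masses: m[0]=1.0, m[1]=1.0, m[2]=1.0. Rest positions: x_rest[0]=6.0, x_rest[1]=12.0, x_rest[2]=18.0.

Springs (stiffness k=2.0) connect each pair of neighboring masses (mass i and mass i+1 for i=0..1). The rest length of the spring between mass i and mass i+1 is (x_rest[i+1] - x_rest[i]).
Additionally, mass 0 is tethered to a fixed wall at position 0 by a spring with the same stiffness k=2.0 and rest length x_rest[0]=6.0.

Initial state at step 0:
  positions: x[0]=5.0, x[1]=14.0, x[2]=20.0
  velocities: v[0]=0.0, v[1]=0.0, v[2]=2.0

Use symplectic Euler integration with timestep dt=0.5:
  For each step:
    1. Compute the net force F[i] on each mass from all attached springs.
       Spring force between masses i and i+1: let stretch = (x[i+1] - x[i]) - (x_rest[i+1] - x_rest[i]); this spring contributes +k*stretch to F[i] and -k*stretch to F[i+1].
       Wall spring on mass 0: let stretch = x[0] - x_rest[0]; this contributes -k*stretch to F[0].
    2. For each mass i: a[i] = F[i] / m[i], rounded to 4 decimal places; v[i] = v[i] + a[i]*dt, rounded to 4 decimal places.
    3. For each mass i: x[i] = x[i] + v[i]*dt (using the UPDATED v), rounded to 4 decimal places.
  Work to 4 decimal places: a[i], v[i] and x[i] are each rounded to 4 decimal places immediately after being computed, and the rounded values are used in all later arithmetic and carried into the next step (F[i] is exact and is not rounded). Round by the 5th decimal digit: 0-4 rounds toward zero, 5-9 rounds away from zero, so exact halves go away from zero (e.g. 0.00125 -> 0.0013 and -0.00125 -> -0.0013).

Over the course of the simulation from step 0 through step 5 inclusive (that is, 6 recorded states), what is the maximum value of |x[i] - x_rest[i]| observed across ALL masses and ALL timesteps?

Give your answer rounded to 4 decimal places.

Answer: 3.4375

Derivation:
Step 0: x=[5.0000 14.0000 20.0000] v=[0.0000 0.0000 2.0000]
Step 1: x=[7.0000 12.5000 21.0000] v=[4.0000 -3.0000 2.0000]
Step 2: x=[8.2500 12.5000 20.7500] v=[2.5000 0.0000 -0.5000]
Step 3: x=[7.5000 14.5000 19.3750] v=[-1.5000 4.0000 -2.7500]
Step 4: x=[6.5000 15.4375 18.5625] v=[-2.0000 1.8750 -1.6250]
Step 5: x=[6.7188 13.4688 19.1875] v=[0.4375 -3.9375 1.2500]
Max displacement = 3.4375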